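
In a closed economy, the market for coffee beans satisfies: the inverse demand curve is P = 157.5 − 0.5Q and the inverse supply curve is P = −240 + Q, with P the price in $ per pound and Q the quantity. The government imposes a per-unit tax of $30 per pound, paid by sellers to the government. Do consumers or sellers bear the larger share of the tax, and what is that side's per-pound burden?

Inverting to Q(P) form: Qd = 315 − 2P; Qs = P + 240.
Without the tax, 315 − 2P = P + 240 gives 3P = 75, so P* = $25 and Q* = 265.
With the tax collected from sellers, supply shifts: Qs = (P − 30) + 240.
New equilibrium: consumers pay $35, sellers receive $5, Q = 245. (Wedge: Pb − Ps = 30.)
Per-pound burden: consumers $10, sellers $20.
Sellers take the larger share because supply is less price-elastic here (demand slope 2 vs supply slope 1).
The less price-elastic side of the market bears the larger share of a per-unit tax.

Sellers bear the larger share: $20 per pound.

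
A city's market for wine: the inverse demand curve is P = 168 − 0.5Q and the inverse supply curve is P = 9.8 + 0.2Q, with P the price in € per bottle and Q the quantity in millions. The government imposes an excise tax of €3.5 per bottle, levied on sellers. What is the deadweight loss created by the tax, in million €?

Rewrite in direct form: Qd = 336 − 2P and Qs = 5P − 49.
Without the tax, 336 − 2P = 5P − 49 gives 7P = 385, so P* = €55 and Q* = 226.
With the tax collected from sellers, supply shifts: Qs = 5(P − 3.5) − 49.
New equilibrium: consumers pay €57.5, sellers receive €54, Q = 221. (Wedge: Pb − Ps = 3.5.)
Quantity falls by |ΔQ| = |226 − 221| = 5.
DWL = ½ · t · |ΔQ| = ½ · 3.5 · 5 = €8.75.

Deadweight loss = €8.75 million.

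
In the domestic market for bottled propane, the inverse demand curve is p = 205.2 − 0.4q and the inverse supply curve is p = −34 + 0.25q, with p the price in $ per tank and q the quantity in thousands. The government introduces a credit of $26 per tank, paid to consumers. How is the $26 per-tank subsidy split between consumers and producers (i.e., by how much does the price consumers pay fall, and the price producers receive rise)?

Consumers gain $16 per tank; producers gain $10 per tank.

Inverting to q(p) form: qd = 513 − 2.5p; qs = 4p + 136.
Before the subsidy: set 513 − 2.5p = 4p + 136 → p* = $58, q* = 368.
With a per-unit subsidy paid to consumers, each effectively pays p − 26, so demand becomes qd = 513 − 2.5(p − 26).
Solving gives q = 408 with consumers paying $42 and producers receiving $68 (the $26 wedge).
Gain to consumers: $16; to producers: $10. (They sum to $26.)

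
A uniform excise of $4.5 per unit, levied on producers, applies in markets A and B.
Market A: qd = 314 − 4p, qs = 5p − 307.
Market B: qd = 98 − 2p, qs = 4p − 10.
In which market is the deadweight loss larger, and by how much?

Market A, by $9.

Market A: pre-tax p* = $69, q* = 38; post-tax q = 28; deadweight loss = $22.5.
Market B: pre-tax p* = $18, q* = 62; post-tax q = 56; deadweight loss = $13.5.
Difference: $22.5 vs $13.5 → market A is larger by $9.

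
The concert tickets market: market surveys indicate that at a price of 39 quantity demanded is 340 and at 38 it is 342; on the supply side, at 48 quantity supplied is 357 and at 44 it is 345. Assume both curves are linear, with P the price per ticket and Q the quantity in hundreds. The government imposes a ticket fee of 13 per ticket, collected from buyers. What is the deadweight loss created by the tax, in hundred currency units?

Demand slope: (342 − 340)/(38 − 39) = -2, so Qd = 418 − 2P.
Supply slope: (345 − 357)/(44 − 48) = 3, so Qs = 3P + 213.
Before the tax: set 418 − 2P = 3P + 213 → P* = 41, Q* = 336.
With the tax collected from buyers, demand (in seller-price terms) shifts: Qd = 418 − 2(P + 13).
Solving gives Q = 320.4 with buyers paying 48.8 and producers receiving 35.8 (the 13 wedge).
Quantity falls by |ΔQ| = |336 − 320.4| = 15.6.
DWL = ½ · t · |ΔQ| = ½ · 13 · 15.6 = 101.4.

Deadweight loss = 101.4 hundred.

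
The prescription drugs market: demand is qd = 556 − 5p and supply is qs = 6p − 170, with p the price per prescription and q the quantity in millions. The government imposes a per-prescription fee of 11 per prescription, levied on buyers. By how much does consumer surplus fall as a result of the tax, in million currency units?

Consumer surplus falls by 1266 million.

Without the tax, 556 − 5p = 6p − 170 gives 11p = 726, so p* = 66 and q* = 226.
With the tax collected from buyers, demand (in seller-price terms) shifts: qd = 556 − 5(p + 11).
New equilibrium: buyers pay 72, sellers receive 61, q = 196. (Wedge: pb − ps = 11.)
ΔCS is the trapezoid between Q = 196 and Q = 226 of height 6: ½ · (226 + 196) · 6 = 1266.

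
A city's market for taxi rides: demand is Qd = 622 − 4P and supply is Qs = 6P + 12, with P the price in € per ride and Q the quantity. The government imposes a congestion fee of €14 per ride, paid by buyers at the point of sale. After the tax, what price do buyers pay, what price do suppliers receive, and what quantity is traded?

Without the tax, 622 − 4P = 6P + 12 gives 10P = 610, so P* = €61 and Q* = 378.
With the tax collected from buyers, demand (in seller-price terms) shifts: Qd = 622 − 4(P + 14).
New equilibrium: buyers pay €69.4, suppliers receive €55.4, Q = 344.4. (Wedge: Pb − Ps = 14.)

Buyers pay €69.4; suppliers receive €55.4; quantity = 344.4.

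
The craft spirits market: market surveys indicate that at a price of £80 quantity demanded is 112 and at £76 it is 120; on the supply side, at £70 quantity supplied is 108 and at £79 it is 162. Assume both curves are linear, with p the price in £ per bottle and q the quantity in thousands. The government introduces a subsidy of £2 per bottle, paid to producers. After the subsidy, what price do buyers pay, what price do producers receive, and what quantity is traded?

Demand slope: (120 − 112)/(76 − 80) = -2, so qd = 272 − 2p.
Supply slope: (162 − 108)/(79 − 70) = 6, so qs = 6p − 312.
Without the subsidy, 272 − 2p = 6p − 312 gives 8p = 584, so p* = £73 and q* = 126.
With a per-unit subsidy paid to producers, each receives p + 2 per unit sold, so supply becomes qs = 6(p + 2) − 312.
New equilibrium: buyers pay £71.5, producers receive £73.5, q = 129. (Wedge: pb − ps = −2.)

Buyers pay £71.5; producers receive £73.5; quantity = 129.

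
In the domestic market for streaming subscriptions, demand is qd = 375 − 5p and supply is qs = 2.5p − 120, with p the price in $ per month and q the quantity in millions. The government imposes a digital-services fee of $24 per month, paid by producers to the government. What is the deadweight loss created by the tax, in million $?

Without the tax, 375 − 5p = 2.5p − 120 gives 7.5p = 495, so p* = $66 and q* = 45.
With the tax collected from producers, supply shifts: qs = 2.5(p − 24) − 120.
New equilibrium: buyers pay $74, producers receive $50, q = 5. (Wedge: pb − ps = 24.)
Quantity falls by |ΔQ| = |45 − 5| = 40.
DWL = ½ · t · |ΔQ| = ½ · 24 · 40 = $480.

Deadweight loss = $480 million.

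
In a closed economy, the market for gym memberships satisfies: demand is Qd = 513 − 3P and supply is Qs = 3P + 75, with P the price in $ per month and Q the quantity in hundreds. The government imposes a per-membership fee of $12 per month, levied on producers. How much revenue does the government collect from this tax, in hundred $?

Without the tax, 513 − 3P = 3P + 75 gives 6P = 438, so P* = $73 and Q* = 294.
With the tax collected from producers, supply shifts: Qs = 3(P − 12) + 75.
Solving gives Q = 276 with consumers paying $79 and producers receiving $67 (the $12 wedge).
Revenue = t · Q = 12 · 276 = $3312.

Tax revenue = $3312 hundred.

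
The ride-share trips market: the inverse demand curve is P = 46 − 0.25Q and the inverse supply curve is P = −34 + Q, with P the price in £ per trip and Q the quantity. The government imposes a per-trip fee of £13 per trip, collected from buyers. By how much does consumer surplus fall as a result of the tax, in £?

Inverting to Q(P) form: Qd = 184 − 4P; Qs = P + 34.
Without the tax, 184 − 4P = P + 34 gives 5P = 150, so P* = £30 and Q* = 64.
With the tax collected from buyers, demand (in seller-price terms) shifts: Qd = 184 − 4(P + 13).
Solving gives Q = 53.6 with buyers paying £32.6 and sellers receiving £19.6 (the £13 wedge).
ΔCS is the trapezoid between Q = 53.6 and Q = 64 of height £2.6: ½ · (64 + 53.6) · 2.6 = £152.88.

Consumer surplus falls by £152.88.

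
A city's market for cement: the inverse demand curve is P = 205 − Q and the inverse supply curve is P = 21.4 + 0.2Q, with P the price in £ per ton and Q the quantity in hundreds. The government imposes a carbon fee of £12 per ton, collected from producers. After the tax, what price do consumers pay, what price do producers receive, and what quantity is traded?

Consumers pay £62; producers receive £50; quantity = 143.

Inverting to Q(P) form: Qd = 205 − P; Qs = 5P − 107.
Before the tax: set 205 − P = 5P − 107 → P* = £52, Q* = 153.
With the tax collected from producers, supply shifts: Qs = 5(P − 12) − 107.
New equilibrium: consumers pay £62, producers receive £50, Q = 143. (Wedge: Pb − Ps = 12.)
The less price-elastic side of the market bears the larger share of a per-unit tax.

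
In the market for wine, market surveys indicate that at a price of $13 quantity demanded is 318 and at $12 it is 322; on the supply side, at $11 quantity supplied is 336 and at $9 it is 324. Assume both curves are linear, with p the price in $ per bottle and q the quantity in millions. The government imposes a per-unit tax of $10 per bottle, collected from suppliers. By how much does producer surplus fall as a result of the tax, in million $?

Demand slope: (322 − 318)/(12 − 13) = -4, so qd = 370 − 4p.
Supply slope: (324 − 336)/(9 − 11) = 6, so qs = 6p + 270.
Without the tax, 370 − 4p = 6p + 270 gives 10p = 100, so p* = $10 and q* = 330.
With the tax collected from suppliers, supply shifts: qs = 6(p − 10) + 270.
Solving gives q = 306 with buyers paying $16 and suppliers receiving $6 (the $10 wedge).
ΔPS is the trapezoid between Q = 306 and Q = 330 of height $4: ½ · (330 + 306) · 4 = $1272.

Producer surplus falls by $1272 million.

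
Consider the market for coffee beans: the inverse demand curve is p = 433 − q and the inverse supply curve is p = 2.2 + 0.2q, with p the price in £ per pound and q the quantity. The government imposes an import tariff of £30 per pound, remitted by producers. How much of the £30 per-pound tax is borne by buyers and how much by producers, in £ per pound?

Rewrite in direct form: qd = 433 − p and qs = 5p − 11.
Without the tax, 433 − p = 5p − 11 gives 6p = 444, so p* = £74 and q* = 359.
With the tax collected from producers, supply shifts: qs = 5(p − 30) − 11.
Solving gives q = 334 with buyers paying £99 and producers receiving £69 (the £30 wedge).
Burden on buyers: £25; on producers: £5. (They sum to £30.)

Buyers bear £25 per pound; producers bear £5 per pound.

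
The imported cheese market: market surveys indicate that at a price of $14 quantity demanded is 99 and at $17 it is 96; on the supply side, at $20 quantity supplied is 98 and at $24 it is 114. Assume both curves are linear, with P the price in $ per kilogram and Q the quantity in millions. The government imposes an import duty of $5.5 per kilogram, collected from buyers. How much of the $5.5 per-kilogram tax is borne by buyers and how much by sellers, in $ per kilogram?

Buyers bear $4.4 per kilogram; sellers bear $1.1 per kilogram.

Demand slope: (96 − 99)/(17 − 14) = -1, so Qd = 113 − P.
Supply slope: (114 − 98)/(24 − 20) = 4, so Qs = 4P + 18.
Before the tax: set 113 − P = 4P + 18 → P* = $19, Q* = 94.
With the tax collected from buyers, demand (in seller-price terms) shifts: Qd = 113 − (P + 5.5).
New equilibrium: buyers pay $23.4, sellers receive $17.9, Q = 89.6. (Wedge: Pb − Ps = 5.5.)
Burden on buyers: $4.4; on sellers: $1.1. (They sum to $5.5.)
The less price-elastic side of the market bears the larger share of a per-unit tax.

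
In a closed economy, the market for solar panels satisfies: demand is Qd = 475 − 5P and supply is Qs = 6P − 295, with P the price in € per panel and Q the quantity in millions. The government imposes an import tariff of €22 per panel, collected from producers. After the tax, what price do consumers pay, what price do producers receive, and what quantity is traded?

Before the tax: set 475 − 5P = 6P − 295 → P* = €70, Q* = 125.
With the tax collected from producers, supply shifts: Qs = 6(P − 22) − 295.
New equilibrium: consumers pay €82, producers receive €60, Q = 65. (Wedge: Pb − Ps = 22.)
The less price-elastic side of the market bears the larger share of a per-unit tax.

Consumers pay €82; producers receive €60; quantity = 65.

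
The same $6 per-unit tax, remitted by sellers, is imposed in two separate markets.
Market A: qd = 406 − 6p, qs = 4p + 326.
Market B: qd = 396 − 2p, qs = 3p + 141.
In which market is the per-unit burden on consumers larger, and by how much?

Market B, by $1.2.

Market A: pre-tax p* = $8, q* = 358; post-tax q = 343.6; per-unit burden on consumers = $2.4.
Market B: pre-tax p* = $51, q* = 294; post-tax q = 286.8; per-unit burden on consumers = $3.6.
Difference: $2.4 vs $3.6 → market B is larger by $1.2.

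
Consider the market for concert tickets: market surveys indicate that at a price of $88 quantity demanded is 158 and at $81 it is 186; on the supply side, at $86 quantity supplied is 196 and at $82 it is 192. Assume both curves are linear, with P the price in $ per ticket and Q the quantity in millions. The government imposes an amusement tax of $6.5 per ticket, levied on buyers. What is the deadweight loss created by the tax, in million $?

Demand slope: (186 − 158)/(81 − 88) = -4, so Qd = 510 − 4P.
Supply slope: (192 − 196)/(82 − 86) = 1, so Qs = P + 110.
Without the tax, 510 − 4P = P + 110 gives 5P = 400, so P* = $80 and Q* = 190.
With the tax collected from buyers, demand (in seller-price terms) shifts: Qd = 510 − 4(P + 6.5).
New equilibrium: buyers pay $81.3, sellers receive $74.8, Q = 184.8. (Wedge: Pb − Ps = 6.5.)
Quantity falls by |ΔQ| = |190 − 184.8| = 5.2.
DWL = ½ · t · |ΔQ| = ½ · 6.5 · 5.2 = $16.9.

Deadweight loss = $16.9 million.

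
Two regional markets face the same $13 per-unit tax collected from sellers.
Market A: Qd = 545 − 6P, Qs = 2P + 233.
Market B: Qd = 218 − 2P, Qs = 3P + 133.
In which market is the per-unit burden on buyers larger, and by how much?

Market A: pre-tax P* = $39, Q* = 311; post-tax Q = 291.5; per-unit burden on buyers = $3.25.
Market B: pre-tax P* = $17, Q* = 184; post-tax Q = 168.4; per-unit burden on buyers = $7.8.
Difference: $3.25 vs $7.8 → market B is larger by $4.55.

Market B, by $4.55.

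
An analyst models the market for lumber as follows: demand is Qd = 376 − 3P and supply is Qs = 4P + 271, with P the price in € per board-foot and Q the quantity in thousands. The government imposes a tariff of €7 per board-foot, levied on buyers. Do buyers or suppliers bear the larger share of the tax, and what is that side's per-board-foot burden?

Before the tax: set 376 − 3P = 4P + 271 → P* = €15, Q* = 331.
With the tax collected from buyers, demand (in seller-price terms) shifts: Qd = 376 − 3(P + 7).
Solving gives Q = 319 with buyers paying €19 and suppliers receiving €12 (the €7 wedge).
Per-board-foot burden: buyers €4, suppliers €3.
Buyers take the larger share because demand is less price-elastic here (demand slope 3 vs supply slope 4).
The less price-elastic side of the market bears the larger share of a per-unit tax.

Buyers bear the larger share: €4 per board-foot.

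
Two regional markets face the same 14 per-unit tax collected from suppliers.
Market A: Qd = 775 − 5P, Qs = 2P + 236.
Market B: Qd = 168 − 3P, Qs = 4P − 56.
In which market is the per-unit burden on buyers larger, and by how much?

Market A: pre-tax P* = 77, Q* = 390; post-tax Q = 370; per-unit burden on buyers = 4.
Market B: pre-tax P* = 32, Q* = 72; post-tax Q = 48; per-unit burden on buyers = 8.
Difference: 4 vs 8 → market B is larger by 4.

Market B, by 4.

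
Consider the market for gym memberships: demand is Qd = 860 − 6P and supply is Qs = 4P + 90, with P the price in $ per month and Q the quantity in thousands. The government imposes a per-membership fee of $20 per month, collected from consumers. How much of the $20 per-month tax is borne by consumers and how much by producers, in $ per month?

Consumers bear $8 per month; producers bear $12 per month.

Before the tax: set 860 − 6P = 4P + 90 → P* = $77, Q* = 398.
With the tax collected from consumers, demand (in seller-price terms) shifts: Qd = 860 − 6(P + 20).
New equilibrium: consumers pay $85, producers receive $65, Q = 350. (Wedge: Pb − Ps = 20.)
Burden on consumers: $8; on producers: $12. (They sum to $20.)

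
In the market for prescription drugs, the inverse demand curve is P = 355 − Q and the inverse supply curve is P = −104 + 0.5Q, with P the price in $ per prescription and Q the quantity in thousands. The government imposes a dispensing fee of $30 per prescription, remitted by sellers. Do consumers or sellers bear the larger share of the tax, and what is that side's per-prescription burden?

Consumers bear the larger share: $20 per prescription.

Inverting to Q(P) form: Qd = 355 − P; Qs = 2P + 208.
Before the tax: set 355 − P = 2P + 208 → P* = $49, Q* = 306.
With the tax collected from sellers, supply shifts: Qs = 2(P − 30) + 208.
New equilibrium: consumers pay $69, sellers receive $39, Q = 286. (Wedge: Pb − Ps = 30.)
Per-prescription burden: consumers $20, sellers $10.
Consumers take the larger share because demand is less price-elastic here (demand slope 1 vs supply slope 2).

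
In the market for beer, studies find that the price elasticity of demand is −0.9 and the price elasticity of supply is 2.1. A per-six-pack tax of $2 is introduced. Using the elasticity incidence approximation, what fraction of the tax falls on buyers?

Incidence ratio: buyers' share ≈ εs / (εs + |εd|) = 2.1 / (2.1 + 0.9) = 0.7.
Supply is the more elastic side, so buyers bear the larger share.

Buyers' share ≈ 0.7.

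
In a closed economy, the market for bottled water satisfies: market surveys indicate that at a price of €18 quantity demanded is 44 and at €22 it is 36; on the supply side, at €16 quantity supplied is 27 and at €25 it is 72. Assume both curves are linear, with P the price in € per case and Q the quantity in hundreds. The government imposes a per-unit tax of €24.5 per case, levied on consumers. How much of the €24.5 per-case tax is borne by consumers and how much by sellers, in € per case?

Consumers bear €17.5 per case; sellers bear €7 per case.

Demand slope: (36 − 44)/(22 − 18) = -2, so Qd = 80 − 2P.
Supply slope: (72 − 27)/(25 − 16) = 5, so Qs = 5P − 53.
Before the tax: set 80 − 2P = 5P − 53 → P* = €19, Q* = 42.
With the tax collected from consumers, demand (in seller-price terms) shifts: Qd = 80 − 2(P + 24.5).
Solving gives Q = 7 with consumers paying €36.5 and sellers receiving €12 (the €24.5 wedge).
Burden on consumers: €17.5; on sellers: €7. (They sum to €24.5.)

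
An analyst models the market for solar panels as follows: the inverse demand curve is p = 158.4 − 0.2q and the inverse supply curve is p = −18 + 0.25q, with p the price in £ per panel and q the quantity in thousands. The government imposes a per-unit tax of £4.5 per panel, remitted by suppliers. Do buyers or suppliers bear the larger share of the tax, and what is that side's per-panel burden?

Suppliers bear the larger share: £2.5 per panel.

Inverting to q(p) form: qd = 792 − 5p; qs = 4p + 72.
Before the tax: set 792 − 5p = 4p + 72 → p* = £80, q* = 392.
With the tax collected from suppliers, supply shifts: qs = 4(p − 4.5) + 72.
Solving gives q = 382 with buyers paying £82 and suppliers receiving £77.5 (the £4.5 wedge).
Per-panel burden: buyers £2, suppliers £2.5.
Suppliers take the larger share because supply is less price-elastic here (demand slope 5 vs supply slope 4).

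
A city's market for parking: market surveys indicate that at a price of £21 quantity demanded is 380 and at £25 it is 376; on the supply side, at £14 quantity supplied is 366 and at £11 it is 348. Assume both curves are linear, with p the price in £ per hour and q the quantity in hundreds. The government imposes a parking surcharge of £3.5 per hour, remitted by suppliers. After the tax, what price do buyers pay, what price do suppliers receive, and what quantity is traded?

Buyers pay £20; suppliers receive £16.5; quantity = 381.

Demand slope: (376 − 380)/(25 − 21) = -1, so qd = 401 − p.
Supply slope: (348 − 366)/(11 − 14) = 6, so qs = 6p + 282.
Without the tax, 401 − p = 6p + 282 gives 7p = 119, so p* = £17 and q* = 384.
With the tax collected from suppliers, supply shifts: qs = 6(p − 3.5) + 282.
Solving gives q = 381 with buyers paying £20 and suppliers receiving £16.5 (the £3.5 wedge).
The less price-elastic side of the market bears the larger share of a per-unit tax.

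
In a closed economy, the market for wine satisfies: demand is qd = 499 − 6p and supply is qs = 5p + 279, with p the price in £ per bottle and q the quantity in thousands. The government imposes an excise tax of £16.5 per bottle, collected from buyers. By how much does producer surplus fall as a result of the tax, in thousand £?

Producer surplus falls by £3208.5 thousand.

Without the tax, 499 − 6p = 5p + 279 gives 11p = 220, so p* = £20 and q* = 379.
With the tax collected from buyers, demand (in seller-price terms) shifts: qd = 499 − 6(p + 16.5).
Solving gives q = 334 with buyers paying £27.5 and producers receiving £11 (the £16.5 wedge).
ΔPS is the trapezoid between Q = 334 and Q = 379 of height £9: ½ · (379 + 334) · 9 = £3208.5.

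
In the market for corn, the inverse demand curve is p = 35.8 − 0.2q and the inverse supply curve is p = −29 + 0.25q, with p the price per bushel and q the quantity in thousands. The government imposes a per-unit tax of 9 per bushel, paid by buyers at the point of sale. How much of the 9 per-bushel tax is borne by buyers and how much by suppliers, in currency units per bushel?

Rewrite in direct form: qd = 179 − 5p and qs = 4p + 116.
Before the tax: set 179 − 5p = 4p + 116 → p* = 7, q* = 144.
With the tax collected from buyers, demand (in seller-price terms) shifts: qd = 179 − 5(p + 9).
Solving gives q = 124 with buyers paying 11 and suppliers receiving 2 (the 9 wedge).
Burden on buyers: 4; on suppliers: 5. (They sum to 9.)

Buyers bear 4 per bushel; suppliers bear 5 per bushel.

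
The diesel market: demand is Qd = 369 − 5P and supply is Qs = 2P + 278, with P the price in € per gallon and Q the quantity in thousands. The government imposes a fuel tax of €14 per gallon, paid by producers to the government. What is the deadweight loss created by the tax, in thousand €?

Deadweight loss = €140 thousand.

Before the tax: set 369 − 5P = 2P + 278 → P* = €13, Q* = 304.
With the tax collected from producers, supply shifts: Qs = 2(P − 14) + 278.
New equilibrium: consumers pay €17, producers receive €3, Q = 284. (Wedge: Pb − Ps = 14.)
Quantity falls by |ΔQ| = |304 − 284| = 20.
DWL = ½ · t · |ΔQ| = ½ · 14 · 20 = €140.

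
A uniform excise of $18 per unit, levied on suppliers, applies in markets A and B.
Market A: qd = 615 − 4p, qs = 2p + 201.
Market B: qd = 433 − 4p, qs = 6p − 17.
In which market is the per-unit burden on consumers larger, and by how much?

Market A: pre-tax p* = $69, q* = 339; post-tax q = 315; per-unit burden on consumers = $6.
Market B: pre-tax p* = $45, q* = 253; post-tax q = 209.8; per-unit burden on consumers = $10.8.
Difference: $6 vs $10.8 → market B is larger by $4.8.

Market B, by $4.8.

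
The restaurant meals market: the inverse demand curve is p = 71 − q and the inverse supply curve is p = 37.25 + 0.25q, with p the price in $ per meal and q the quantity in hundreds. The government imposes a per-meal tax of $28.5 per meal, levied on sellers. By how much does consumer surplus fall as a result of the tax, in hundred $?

Consumer surplus falls by $355.68 hundred.

Inverting to q(p) form: qd = 71 − p; qs = 4p − 149.
Without the tax, 71 − p = 4p − 149 gives 5p = 220, so p* = $44 and q* = 27.
With the tax collected from sellers, supply shifts: qs = 4(p − 28.5) − 149.
New equilibrium: buyers pay $66.8, sellers receive $38.3, q = 4.2. (Wedge: pb − ps = 28.5.)
ΔCS is the trapezoid between Q = 4.2 and Q = 27 of height $22.8: ½ · (27 + 4.2) · 22.8 = $355.68.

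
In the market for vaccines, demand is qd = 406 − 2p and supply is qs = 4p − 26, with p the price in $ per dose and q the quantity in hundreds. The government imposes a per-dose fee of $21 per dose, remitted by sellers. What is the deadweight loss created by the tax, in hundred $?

Without the tax, 406 − 2p = 4p − 26 gives 6p = 432, so p* = $72 and q* = 262.
With the tax collected from sellers, supply shifts: qs = 4(p − 21) − 26.
Solving gives q = 234 with buyers paying $86 and sellers receiving $65 (the $21 wedge).
Quantity falls by |ΔQ| = |262 − 234| = 28.
DWL = ½ · t · |ΔQ| = ½ · 21 · 28 = $294.

Deadweight loss = $294 hundred.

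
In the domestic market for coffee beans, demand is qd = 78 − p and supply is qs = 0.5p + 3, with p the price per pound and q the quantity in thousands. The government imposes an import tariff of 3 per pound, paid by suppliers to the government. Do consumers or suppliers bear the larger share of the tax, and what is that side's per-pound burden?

Suppliers bear the larger share: 2 per pound.

Without the tax, 78 − p = 0.5p + 3 gives 1.5p = 75, so p* = 50 and q* = 28.
With the tax collected from suppliers, supply shifts: qs = 0.5(p − 3) + 3.
Solving gives q = 27 with consumers paying 51 and suppliers receiving 48 (the 3 wedge).
Per-pound burden: consumers 1, suppliers 2.
Suppliers take the larger share because supply is less price-elastic here (demand slope 1 vs supply slope 0.5).
The less price-elastic side of the market bears the larger share of a per-unit tax.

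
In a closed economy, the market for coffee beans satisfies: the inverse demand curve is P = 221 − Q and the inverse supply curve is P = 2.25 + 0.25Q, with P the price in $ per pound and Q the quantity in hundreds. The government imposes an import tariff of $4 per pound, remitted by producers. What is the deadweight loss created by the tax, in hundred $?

Inverting to Q(P) form: Qd = 221 − P; Qs = 4P − 9.
Without the tax, 221 − P = 4P − 9 gives 5P = 230, so P* = $46 and Q* = 175.
With the tax collected from producers, supply shifts: Qs = 4(P − 4) − 9.
Solving gives Q = 171.8 with consumers paying $49.2 and producers receiving $45.2 (the $4 wedge).
Quantity falls by |ΔQ| = |175 − 171.8| = 3.2.
DWL = ½ · t · |ΔQ| = ½ · 4 · 3.2 = $6.4.

Deadweight loss = $6.4 hundred.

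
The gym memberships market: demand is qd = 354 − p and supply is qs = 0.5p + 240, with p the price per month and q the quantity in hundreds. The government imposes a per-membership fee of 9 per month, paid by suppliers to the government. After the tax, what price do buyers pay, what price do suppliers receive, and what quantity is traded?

Buyers pay 79; suppliers receive 70; quantity = 275.

Without the tax, 354 − p = 0.5p + 240 gives 1.5p = 114, so p* = 76 and q* = 278.
With the tax collected from suppliers, supply shifts: qs = 0.5(p − 9) + 240.
New equilibrium: buyers pay 79, suppliers receive 70, q = 275. (Wedge: pb − ps = 9.)
The less price-elastic side of the market bears the larger share of a per-unit tax.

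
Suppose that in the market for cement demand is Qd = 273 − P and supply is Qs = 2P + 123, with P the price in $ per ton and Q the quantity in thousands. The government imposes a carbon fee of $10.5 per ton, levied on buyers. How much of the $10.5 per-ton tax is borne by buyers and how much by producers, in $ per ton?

Buyers bear $7 per ton; producers bear $3.5 per ton.

Without the tax, 273 − P = 2P + 123 gives 3P = 150, so P* = $50 and Q* = 223.
With the tax collected from buyers, demand (in seller-price terms) shifts: Qd = 273 − (P + 10.5).
Solving gives Q = 216 with buyers paying $57 and producers receiving $46.5 (the $10.5 wedge).
Burden on buyers: $7; on producers: $3.5. (They sum to $10.5.)
The less price-elastic side of the market bears the larger share of a per-unit tax.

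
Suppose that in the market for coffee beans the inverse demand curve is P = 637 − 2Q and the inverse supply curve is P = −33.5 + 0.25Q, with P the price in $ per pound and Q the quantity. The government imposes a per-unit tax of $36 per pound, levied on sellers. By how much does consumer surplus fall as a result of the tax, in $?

Consumer surplus falls by $9280.

Inverting to Q(P) form: Qd = 318.5 − 0.5P; Qs = 4P + 134.
Before the tax: set 318.5 − 0.5P = 4P + 134 → P* = $41, Q* = 298.
With the tax collected from sellers, supply shifts: Qs = 4(P − 36) + 134.
New equilibrium: consumers pay $73, sellers receive $37, Q = 282. (Wedge: Pb − Ps = 36.)
ΔCS is the trapezoid between Q = 282 and Q = 298 of height $32: ½ · (298 + 282) · 32 = $9280.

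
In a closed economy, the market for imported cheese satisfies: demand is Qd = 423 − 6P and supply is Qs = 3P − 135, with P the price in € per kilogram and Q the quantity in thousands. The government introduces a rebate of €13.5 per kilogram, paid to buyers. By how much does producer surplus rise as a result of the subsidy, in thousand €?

Producer surplus rises by €580.5 thousand.

Before the subsidy: set 423 − 6P = 3P − 135 → P* = €62, Q* = 51.
With a per-unit subsidy paid to buyers, each effectively pays P − 13.5, so demand becomes Qd = 423 − 6(P − 13.5).
Solving gives Q = 78 with buyers paying €57.5 and producers receiving €71 (the €13.5 wedge).
ΔPS is the trapezoid between Q = 78 and Q = 51 of height €9: ½ · (51 + 78) · 9 = €580.5.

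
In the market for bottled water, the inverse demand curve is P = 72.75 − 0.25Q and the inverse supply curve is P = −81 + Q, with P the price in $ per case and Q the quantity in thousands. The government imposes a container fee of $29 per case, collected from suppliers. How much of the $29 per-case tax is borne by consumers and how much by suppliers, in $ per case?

Inverting to Q(P) form: Qd = 291 − 4P; Qs = P + 81.
Without the tax, 291 − 4P = P + 81 gives 5P = 210, so P* = $42 and Q* = 123.
With the tax collected from suppliers, supply shifts: Qs = (P − 29) + 81.
New equilibrium: consumers pay $47.8, suppliers receive $18.8, Q = 99.8. (Wedge: Pb − Ps = 29.)
Burden on consumers: $5.8; on suppliers: $23.2. (They sum to $29.)

Consumers bear $5.8 per case; suppliers bear $23.2 per case.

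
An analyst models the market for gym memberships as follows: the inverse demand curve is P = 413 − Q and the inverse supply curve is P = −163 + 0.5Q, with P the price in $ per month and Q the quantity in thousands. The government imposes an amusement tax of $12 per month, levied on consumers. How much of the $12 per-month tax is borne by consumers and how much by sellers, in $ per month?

Rewrite in direct form: Qd = 413 − P and Qs = 2P + 326.
Without the tax, 413 − P = 2P + 326 gives 3P = 87, so P* = $29 and Q* = 384.
With the tax collected from consumers, demand (in seller-price terms) shifts: Qd = 413 − (P + 12).
New equilibrium: consumers pay $37, sellers receive $25, Q = 376. (Wedge: Pb − Ps = 12.)
Burden on consumers: $8; on sellers: $4. (They sum to $12.)
The less price-elastic side of the market bears the larger share of a per-unit tax.

Consumers bear $8 per month; sellers bear $4 per month.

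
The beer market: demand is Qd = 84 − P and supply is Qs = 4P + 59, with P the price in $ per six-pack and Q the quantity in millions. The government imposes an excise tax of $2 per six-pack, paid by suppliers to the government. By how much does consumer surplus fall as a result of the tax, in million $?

Without the tax, 84 − P = 4P + 59 gives 5P = 25, so P* = $5 and Q* = 79.
With the tax collected from suppliers, supply shifts: Qs = 4(P − 2) + 59.
New equilibrium: buyers pay $6.6, suppliers receive $4.6, Q = 77.4. (Wedge: Pb − Ps = 2.)
ΔCS is the trapezoid between Q = 77.4 and Q = 79 of height $1.6: ½ · (79 + 77.4) · 1.6 = $125.12.

Consumer surplus falls by $125.12 million.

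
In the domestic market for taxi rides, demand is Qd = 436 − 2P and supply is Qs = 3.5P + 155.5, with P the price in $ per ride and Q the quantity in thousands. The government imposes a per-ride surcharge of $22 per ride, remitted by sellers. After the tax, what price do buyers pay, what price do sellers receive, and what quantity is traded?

Buyers pay $65; sellers receive $43; quantity = 306.

Before the tax: set 436 − 2P = 3.5P + 155.5 → P* = $51, Q* = 334.
With the tax collected from sellers, supply shifts: Qs = 3.5(P − 22) + 155.5.
New equilibrium: buyers pay $65, sellers receive $43, Q = 306. (Wedge: Pb − Ps = 22.)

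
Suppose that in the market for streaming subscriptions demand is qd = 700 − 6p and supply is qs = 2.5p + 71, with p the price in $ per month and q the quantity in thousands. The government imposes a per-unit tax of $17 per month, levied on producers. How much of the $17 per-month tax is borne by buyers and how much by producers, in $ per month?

Without the tax, 700 − 6p = 2.5p + 71 gives 8.5p = 629, so p* = $74 and q* = 256.
With the tax collected from producers, supply shifts: qs = 2.5(p − 17) + 71.
New equilibrium: buyers pay $79, producers receive $62, q = 226. (Wedge: pb − ps = 17.)
Burden on buyers: $5; on producers: $12. (They sum to $17.)

Buyers bear $5 per month; producers bear $12 per month.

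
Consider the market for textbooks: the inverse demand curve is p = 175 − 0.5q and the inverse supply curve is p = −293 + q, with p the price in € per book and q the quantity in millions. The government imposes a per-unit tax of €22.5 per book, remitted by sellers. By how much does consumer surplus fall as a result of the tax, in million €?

Consumer surplus falls by €2283.75 million.

Inverting to q(p) form: qd = 350 − 2p; qs = p + 293.
Before the tax: set 350 − 2p = p + 293 → p* = €19, q* = 312.
With the tax collected from sellers, supply shifts: qs = (p − 22.5) + 293.
New equilibrium: buyers pay €26.5, sellers receive €4, q = 297. (Wedge: pb − ps = 22.5.)
ΔCS is the trapezoid between Q = 297 and Q = 312 of height €7.5: ½ · (312 + 297) · 7.5 = €2283.75.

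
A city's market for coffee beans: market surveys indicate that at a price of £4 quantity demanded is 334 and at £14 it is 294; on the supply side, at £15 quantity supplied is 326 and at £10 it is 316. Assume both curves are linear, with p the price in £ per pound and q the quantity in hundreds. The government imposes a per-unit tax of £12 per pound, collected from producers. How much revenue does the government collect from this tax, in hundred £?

Tax revenue = £3576 hundred.

Demand slope: (294 − 334)/(14 − 4) = -4, so qd = 350 − 4p.
Supply slope: (316 − 326)/(10 − 15) = 2, so qs = 2p + 296.
Before the tax: set 350 − 4p = 2p + 296 → p* = £9, q* = 314.
With the tax collected from producers, supply shifts: qs = 2(p − 12) + 296.
New equilibrium: buyers pay £13, producers receive £1, q = 298. (Wedge: pb − ps = 12.)
Revenue = t · Q = 12 · 298 = £3576.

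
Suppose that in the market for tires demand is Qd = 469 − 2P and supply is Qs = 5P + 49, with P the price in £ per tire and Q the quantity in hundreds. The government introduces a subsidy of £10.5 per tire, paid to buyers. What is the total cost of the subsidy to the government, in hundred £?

Government outlay = £3822 hundred.

Before the subsidy: set 469 − 2P = 5P + 49 → P* = £60, Q* = 349.
With a per-unit subsidy paid to buyers, each effectively pays P − 10.5, so demand becomes Qd = 469 − 2(P − 10.5).
Solving gives Q = 364 with buyers paying £52.5 and suppliers receiving £63 (the £10.5 wedge).
Outlay = t · Q = 10.5 · 364 = £3822.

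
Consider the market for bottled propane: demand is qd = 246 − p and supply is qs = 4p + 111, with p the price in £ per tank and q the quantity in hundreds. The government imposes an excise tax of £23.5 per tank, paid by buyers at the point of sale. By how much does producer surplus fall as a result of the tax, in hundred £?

Producer surplus falls by £985.12 hundred.

Without the tax, 246 − p = 4p + 111 gives 5p = 135, so p* = £27 and q* = 219.
With the tax collected from buyers, demand (in seller-price terms) shifts: qd = 246 − (p + 23.5).
Solving gives q = 200.2 with buyers paying £45.8 and suppliers receiving £22.3 (the £23.5 wedge).
ΔPS is the trapezoid between Q = 200.2 and Q = 219 of height £4.7: ½ · (219 + 200.2) · 4.7 = £985.12.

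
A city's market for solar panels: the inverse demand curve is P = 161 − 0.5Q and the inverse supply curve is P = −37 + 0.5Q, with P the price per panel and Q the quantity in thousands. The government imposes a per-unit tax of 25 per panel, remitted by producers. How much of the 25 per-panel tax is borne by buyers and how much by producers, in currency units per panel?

Inverting to Q(P) form: Qd = 322 − 2P; Qs = 2P + 74.
Before the tax: set 322 − 2P = 2P + 74 → P* = 62, Q* = 198.
With the tax collected from producers, supply shifts: Qs = 2(P − 25) + 74.
Solving gives Q = 173 with buyers paying 74.5 and producers receiving 49.5 (the 25 wedge).
Burden on buyers: 12.5; on producers: 12.5. (They sum to 25.)
The less price-elastic side of the market bears the larger share of a per-unit tax.

Buyers bear 12.5 per panel; producers bear 12.5 per panel.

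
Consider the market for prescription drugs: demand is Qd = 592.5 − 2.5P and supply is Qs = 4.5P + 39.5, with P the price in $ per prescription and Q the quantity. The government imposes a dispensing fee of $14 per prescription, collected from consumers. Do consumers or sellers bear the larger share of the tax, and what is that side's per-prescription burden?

Without the tax, 592.5 − 2.5P = 4.5P + 39.5 gives 7P = 553, so P* = $79 and Q* = 395.
With the tax collected from consumers, demand (in seller-price terms) shifts: Qd = 592.5 − 2.5(P + 14).
Solving gives Q = 372.5 with consumers paying $88 and sellers receiving $74 (the $14 wedge).
Per-prescription burden: consumers $9, sellers $5.
Consumers take the larger share because demand is less price-elastic here (demand slope 2.5 vs supply slope 4.5).
The less price-elastic side of the market bears the larger share of a per-unit tax.

Consumers bear the larger share: $9 per prescription.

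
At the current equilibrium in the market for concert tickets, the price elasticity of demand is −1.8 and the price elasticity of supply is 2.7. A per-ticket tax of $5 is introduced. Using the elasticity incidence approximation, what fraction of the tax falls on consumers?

Consumers' share ≈ 0.6.

Incidence ratio: consumers' share ≈ εs / (εs + |εd|) = 2.7 / (2.7 + 1.8) = 0.6.
Supply is the more elastic side, so consumers bear the larger share.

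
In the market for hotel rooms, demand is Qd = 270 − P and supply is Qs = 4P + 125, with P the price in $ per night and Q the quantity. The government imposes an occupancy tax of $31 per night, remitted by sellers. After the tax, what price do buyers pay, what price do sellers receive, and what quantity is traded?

Buyers pay $53.8; sellers receive $22.8; quantity = 216.2.

Before the tax: set 270 − P = 4P + 125 → P* = $29, Q* = 241.
With the tax collected from sellers, supply shifts: Qs = 4(P − 31) + 125.
New equilibrium: buyers pay $53.8, sellers receive $22.8, Q = 216.2. (Wedge: Pb − Ps = 31.)
The less price-elastic side of the market bears the larger share of a per-unit tax.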